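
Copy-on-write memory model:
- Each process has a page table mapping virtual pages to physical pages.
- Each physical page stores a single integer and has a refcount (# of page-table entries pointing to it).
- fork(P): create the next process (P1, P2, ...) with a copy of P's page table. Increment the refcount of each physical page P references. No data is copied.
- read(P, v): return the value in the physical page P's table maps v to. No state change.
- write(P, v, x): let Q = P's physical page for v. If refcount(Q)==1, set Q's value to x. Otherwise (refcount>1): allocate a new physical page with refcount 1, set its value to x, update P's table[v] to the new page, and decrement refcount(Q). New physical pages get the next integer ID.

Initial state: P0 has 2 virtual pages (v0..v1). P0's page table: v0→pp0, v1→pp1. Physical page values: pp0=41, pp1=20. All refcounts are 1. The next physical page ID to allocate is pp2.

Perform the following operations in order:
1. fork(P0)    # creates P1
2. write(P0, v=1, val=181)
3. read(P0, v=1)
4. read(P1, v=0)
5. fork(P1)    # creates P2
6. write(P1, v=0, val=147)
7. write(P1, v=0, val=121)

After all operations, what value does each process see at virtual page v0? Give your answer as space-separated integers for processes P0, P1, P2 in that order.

Answer: 41 121 41

Derivation:
Op 1: fork(P0) -> P1. 2 ppages; refcounts: pp0:2 pp1:2
Op 2: write(P0, v1, 181). refcount(pp1)=2>1 -> COPY to pp2. 3 ppages; refcounts: pp0:2 pp1:1 pp2:1
Op 3: read(P0, v1) -> 181. No state change.
Op 4: read(P1, v0) -> 41. No state change.
Op 5: fork(P1) -> P2. 3 ppages; refcounts: pp0:3 pp1:2 pp2:1
Op 6: write(P1, v0, 147). refcount(pp0)=3>1 -> COPY to pp3. 4 ppages; refcounts: pp0:2 pp1:2 pp2:1 pp3:1
Op 7: write(P1, v0, 121). refcount(pp3)=1 -> write in place. 4 ppages; refcounts: pp0:2 pp1:2 pp2:1 pp3:1
P0: v0 -> pp0 = 41
P1: v0 -> pp3 = 121
P2: v0 -> pp0 = 41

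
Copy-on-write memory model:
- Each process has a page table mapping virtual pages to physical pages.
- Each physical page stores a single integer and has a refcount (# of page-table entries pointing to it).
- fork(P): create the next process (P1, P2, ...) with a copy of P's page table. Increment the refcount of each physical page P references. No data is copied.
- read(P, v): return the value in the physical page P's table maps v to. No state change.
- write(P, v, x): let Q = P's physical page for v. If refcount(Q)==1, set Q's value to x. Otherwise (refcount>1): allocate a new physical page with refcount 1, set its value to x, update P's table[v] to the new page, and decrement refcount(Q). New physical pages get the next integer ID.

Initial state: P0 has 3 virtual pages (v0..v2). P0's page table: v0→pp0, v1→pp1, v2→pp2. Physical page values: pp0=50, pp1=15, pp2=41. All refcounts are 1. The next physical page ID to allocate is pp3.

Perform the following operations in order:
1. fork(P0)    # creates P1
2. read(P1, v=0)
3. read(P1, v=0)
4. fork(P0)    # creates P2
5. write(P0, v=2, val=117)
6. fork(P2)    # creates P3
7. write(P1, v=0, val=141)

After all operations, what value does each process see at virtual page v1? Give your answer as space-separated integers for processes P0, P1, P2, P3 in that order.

Op 1: fork(P0) -> P1. 3 ppages; refcounts: pp0:2 pp1:2 pp2:2
Op 2: read(P1, v0) -> 50. No state change.
Op 3: read(P1, v0) -> 50. No state change.
Op 4: fork(P0) -> P2. 3 ppages; refcounts: pp0:3 pp1:3 pp2:3
Op 5: write(P0, v2, 117). refcount(pp2)=3>1 -> COPY to pp3. 4 ppages; refcounts: pp0:3 pp1:3 pp2:2 pp3:1
Op 6: fork(P2) -> P3. 4 ppages; refcounts: pp0:4 pp1:4 pp2:3 pp3:1
Op 7: write(P1, v0, 141). refcount(pp0)=4>1 -> COPY to pp4. 5 ppages; refcounts: pp0:3 pp1:4 pp2:3 pp3:1 pp4:1
P0: v1 -> pp1 = 15
P1: v1 -> pp1 = 15
P2: v1 -> pp1 = 15
P3: v1 -> pp1 = 15

Answer: 15 15 15 15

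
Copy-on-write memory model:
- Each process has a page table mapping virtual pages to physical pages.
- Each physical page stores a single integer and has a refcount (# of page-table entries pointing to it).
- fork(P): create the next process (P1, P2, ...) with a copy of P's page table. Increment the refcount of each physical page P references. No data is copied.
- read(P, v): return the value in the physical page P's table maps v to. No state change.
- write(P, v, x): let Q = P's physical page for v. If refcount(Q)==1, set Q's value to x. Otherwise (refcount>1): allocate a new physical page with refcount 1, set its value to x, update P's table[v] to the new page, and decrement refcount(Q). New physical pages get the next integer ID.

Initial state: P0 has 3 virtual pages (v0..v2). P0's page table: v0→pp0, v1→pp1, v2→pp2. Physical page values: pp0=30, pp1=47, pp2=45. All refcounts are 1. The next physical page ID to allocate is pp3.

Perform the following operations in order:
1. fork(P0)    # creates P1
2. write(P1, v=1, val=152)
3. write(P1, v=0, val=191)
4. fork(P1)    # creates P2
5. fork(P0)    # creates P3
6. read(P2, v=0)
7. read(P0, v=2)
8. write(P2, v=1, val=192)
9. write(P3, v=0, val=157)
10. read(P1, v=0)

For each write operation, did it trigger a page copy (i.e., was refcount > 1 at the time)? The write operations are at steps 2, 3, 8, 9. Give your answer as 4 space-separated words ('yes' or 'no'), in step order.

Op 1: fork(P0) -> P1. 3 ppages; refcounts: pp0:2 pp1:2 pp2:2
Op 2: write(P1, v1, 152). refcount(pp1)=2>1 -> COPY to pp3. 4 ppages; refcounts: pp0:2 pp1:1 pp2:2 pp3:1
Op 3: write(P1, v0, 191). refcount(pp0)=2>1 -> COPY to pp4. 5 ppages; refcounts: pp0:1 pp1:1 pp2:2 pp3:1 pp4:1
Op 4: fork(P1) -> P2. 5 ppages; refcounts: pp0:1 pp1:1 pp2:3 pp3:2 pp4:2
Op 5: fork(P0) -> P3. 5 ppages; refcounts: pp0:2 pp1:2 pp2:4 pp3:2 pp4:2
Op 6: read(P2, v0) -> 191. No state change.
Op 7: read(P0, v2) -> 45. No state change.
Op 8: write(P2, v1, 192). refcount(pp3)=2>1 -> COPY to pp5. 6 ppages; refcounts: pp0:2 pp1:2 pp2:4 pp3:1 pp4:2 pp5:1
Op 9: write(P3, v0, 157). refcount(pp0)=2>1 -> COPY to pp6. 7 ppages; refcounts: pp0:1 pp1:2 pp2:4 pp3:1 pp4:2 pp5:1 pp6:1
Op 10: read(P1, v0) -> 191. No state change.

yes yes yes yes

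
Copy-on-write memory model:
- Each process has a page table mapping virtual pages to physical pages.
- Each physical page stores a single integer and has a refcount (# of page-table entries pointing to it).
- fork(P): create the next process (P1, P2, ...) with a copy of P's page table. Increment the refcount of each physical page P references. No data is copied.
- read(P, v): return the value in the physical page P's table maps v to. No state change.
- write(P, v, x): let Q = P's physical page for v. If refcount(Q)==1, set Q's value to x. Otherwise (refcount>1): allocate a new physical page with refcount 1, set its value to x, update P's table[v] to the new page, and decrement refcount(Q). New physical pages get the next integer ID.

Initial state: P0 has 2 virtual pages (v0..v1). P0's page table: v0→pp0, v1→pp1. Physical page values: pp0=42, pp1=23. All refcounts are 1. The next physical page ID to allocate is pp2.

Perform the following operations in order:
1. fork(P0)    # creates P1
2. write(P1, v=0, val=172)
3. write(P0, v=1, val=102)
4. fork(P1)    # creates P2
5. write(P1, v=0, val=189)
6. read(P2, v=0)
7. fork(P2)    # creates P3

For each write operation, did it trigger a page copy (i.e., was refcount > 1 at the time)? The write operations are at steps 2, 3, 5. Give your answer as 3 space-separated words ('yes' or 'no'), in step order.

Op 1: fork(P0) -> P1. 2 ppages; refcounts: pp0:2 pp1:2
Op 2: write(P1, v0, 172). refcount(pp0)=2>1 -> COPY to pp2. 3 ppages; refcounts: pp0:1 pp1:2 pp2:1
Op 3: write(P0, v1, 102). refcount(pp1)=2>1 -> COPY to pp3. 4 ppages; refcounts: pp0:1 pp1:1 pp2:1 pp3:1
Op 4: fork(P1) -> P2. 4 ppages; refcounts: pp0:1 pp1:2 pp2:2 pp3:1
Op 5: write(P1, v0, 189). refcount(pp2)=2>1 -> COPY to pp4. 5 ppages; refcounts: pp0:1 pp1:2 pp2:1 pp3:1 pp4:1
Op 6: read(P2, v0) -> 172. No state change.
Op 7: fork(P2) -> P3. 5 ppages; refcounts: pp0:1 pp1:3 pp2:2 pp3:1 pp4:1

yes yes yes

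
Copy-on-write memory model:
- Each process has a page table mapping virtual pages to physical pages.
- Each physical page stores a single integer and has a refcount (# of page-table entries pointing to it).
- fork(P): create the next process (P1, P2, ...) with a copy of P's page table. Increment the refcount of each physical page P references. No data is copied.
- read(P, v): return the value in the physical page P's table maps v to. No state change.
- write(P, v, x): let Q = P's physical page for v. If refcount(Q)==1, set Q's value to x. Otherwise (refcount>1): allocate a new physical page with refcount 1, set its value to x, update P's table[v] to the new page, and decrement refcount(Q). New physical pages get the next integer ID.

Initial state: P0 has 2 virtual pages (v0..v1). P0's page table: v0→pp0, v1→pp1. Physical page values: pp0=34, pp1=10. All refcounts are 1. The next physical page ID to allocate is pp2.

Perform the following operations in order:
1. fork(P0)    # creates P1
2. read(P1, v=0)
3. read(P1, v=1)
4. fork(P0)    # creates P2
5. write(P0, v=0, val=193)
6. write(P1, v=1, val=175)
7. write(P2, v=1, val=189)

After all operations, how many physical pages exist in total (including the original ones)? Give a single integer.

Answer: 5

Derivation:
Op 1: fork(P0) -> P1. 2 ppages; refcounts: pp0:2 pp1:2
Op 2: read(P1, v0) -> 34. No state change.
Op 3: read(P1, v1) -> 10. No state change.
Op 4: fork(P0) -> P2. 2 ppages; refcounts: pp0:3 pp1:3
Op 5: write(P0, v0, 193). refcount(pp0)=3>1 -> COPY to pp2. 3 ppages; refcounts: pp0:2 pp1:3 pp2:1
Op 6: write(P1, v1, 175). refcount(pp1)=3>1 -> COPY to pp3. 4 ppages; refcounts: pp0:2 pp1:2 pp2:1 pp3:1
Op 7: write(P2, v1, 189). refcount(pp1)=2>1 -> COPY to pp4. 5 ppages; refcounts: pp0:2 pp1:1 pp2:1 pp3:1 pp4:1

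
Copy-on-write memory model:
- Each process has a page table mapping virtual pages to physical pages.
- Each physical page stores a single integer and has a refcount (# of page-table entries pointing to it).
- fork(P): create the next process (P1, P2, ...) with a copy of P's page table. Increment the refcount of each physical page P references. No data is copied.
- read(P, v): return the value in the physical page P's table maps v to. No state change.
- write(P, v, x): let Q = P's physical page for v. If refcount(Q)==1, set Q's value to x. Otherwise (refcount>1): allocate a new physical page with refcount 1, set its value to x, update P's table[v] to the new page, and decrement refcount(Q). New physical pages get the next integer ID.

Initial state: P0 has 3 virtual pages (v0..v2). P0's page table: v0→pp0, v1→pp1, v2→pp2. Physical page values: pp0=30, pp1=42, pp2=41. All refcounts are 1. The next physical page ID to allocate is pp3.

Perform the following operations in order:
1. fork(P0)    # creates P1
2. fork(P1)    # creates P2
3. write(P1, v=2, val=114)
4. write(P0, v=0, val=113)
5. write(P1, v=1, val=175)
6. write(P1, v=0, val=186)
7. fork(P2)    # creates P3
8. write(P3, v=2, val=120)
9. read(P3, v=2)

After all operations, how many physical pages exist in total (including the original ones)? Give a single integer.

Op 1: fork(P0) -> P1. 3 ppages; refcounts: pp0:2 pp1:2 pp2:2
Op 2: fork(P1) -> P2. 3 ppages; refcounts: pp0:3 pp1:3 pp2:3
Op 3: write(P1, v2, 114). refcount(pp2)=3>1 -> COPY to pp3. 4 ppages; refcounts: pp0:3 pp1:3 pp2:2 pp3:1
Op 4: write(P0, v0, 113). refcount(pp0)=3>1 -> COPY to pp4. 5 ppages; refcounts: pp0:2 pp1:3 pp2:2 pp3:1 pp4:1
Op 5: write(P1, v1, 175). refcount(pp1)=3>1 -> COPY to pp5. 6 ppages; refcounts: pp0:2 pp1:2 pp2:2 pp3:1 pp4:1 pp5:1
Op 6: write(P1, v0, 186). refcount(pp0)=2>1 -> COPY to pp6. 7 ppages; refcounts: pp0:1 pp1:2 pp2:2 pp3:1 pp4:1 pp5:1 pp6:1
Op 7: fork(P2) -> P3. 7 ppages; refcounts: pp0:2 pp1:3 pp2:3 pp3:1 pp4:1 pp5:1 pp6:1
Op 8: write(P3, v2, 120). refcount(pp2)=3>1 -> COPY to pp7. 8 ppages; refcounts: pp0:2 pp1:3 pp2:2 pp3:1 pp4:1 pp5:1 pp6:1 pp7:1
Op 9: read(P3, v2) -> 120. No state change.

Answer: 8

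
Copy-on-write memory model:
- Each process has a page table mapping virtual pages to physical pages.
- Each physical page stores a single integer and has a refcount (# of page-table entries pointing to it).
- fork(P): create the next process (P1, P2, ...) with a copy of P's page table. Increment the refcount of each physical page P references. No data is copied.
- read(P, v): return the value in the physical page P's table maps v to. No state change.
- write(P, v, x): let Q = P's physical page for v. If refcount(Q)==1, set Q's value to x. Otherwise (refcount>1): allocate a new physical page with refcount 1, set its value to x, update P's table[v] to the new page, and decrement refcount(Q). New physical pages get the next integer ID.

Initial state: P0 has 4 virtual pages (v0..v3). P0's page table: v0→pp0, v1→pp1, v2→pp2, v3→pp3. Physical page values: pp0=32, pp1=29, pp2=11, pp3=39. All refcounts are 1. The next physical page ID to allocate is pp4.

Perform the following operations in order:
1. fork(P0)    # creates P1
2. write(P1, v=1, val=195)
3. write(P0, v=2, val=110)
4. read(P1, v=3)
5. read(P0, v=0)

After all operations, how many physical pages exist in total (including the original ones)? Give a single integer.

Op 1: fork(P0) -> P1. 4 ppages; refcounts: pp0:2 pp1:2 pp2:2 pp3:2
Op 2: write(P1, v1, 195). refcount(pp1)=2>1 -> COPY to pp4. 5 ppages; refcounts: pp0:2 pp1:1 pp2:2 pp3:2 pp4:1
Op 3: write(P0, v2, 110). refcount(pp2)=2>1 -> COPY to pp5. 6 ppages; refcounts: pp0:2 pp1:1 pp2:1 pp3:2 pp4:1 pp5:1
Op 4: read(P1, v3) -> 39. No state change.
Op 5: read(P0, v0) -> 32. No state change.

Answer: 6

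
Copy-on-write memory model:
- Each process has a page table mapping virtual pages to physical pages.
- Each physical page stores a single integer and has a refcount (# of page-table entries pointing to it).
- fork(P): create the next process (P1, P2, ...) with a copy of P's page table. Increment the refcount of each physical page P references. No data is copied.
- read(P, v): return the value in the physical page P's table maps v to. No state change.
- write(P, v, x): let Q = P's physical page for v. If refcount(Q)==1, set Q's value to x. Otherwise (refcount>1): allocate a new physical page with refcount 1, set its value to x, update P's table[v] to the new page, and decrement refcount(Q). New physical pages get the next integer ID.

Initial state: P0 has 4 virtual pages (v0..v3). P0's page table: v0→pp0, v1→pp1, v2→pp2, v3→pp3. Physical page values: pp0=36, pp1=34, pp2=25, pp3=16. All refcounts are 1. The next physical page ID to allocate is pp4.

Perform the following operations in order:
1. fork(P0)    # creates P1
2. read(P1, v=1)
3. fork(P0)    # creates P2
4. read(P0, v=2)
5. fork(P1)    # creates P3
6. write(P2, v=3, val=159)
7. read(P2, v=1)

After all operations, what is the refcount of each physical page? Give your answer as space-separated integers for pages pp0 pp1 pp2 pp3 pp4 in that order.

Answer: 4 4 4 3 1

Derivation:
Op 1: fork(P0) -> P1. 4 ppages; refcounts: pp0:2 pp1:2 pp2:2 pp3:2
Op 2: read(P1, v1) -> 34. No state change.
Op 3: fork(P0) -> P2. 4 ppages; refcounts: pp0:3 pp1:3 pp2:3 pp3:3
Op 4: read(P0, v2) -> 25. No state change.
Op 5: fork(P1) -> P3. 4 ppages; refcounts: pp0:4 pp1:4 pp2:4 pp3:4
Op 6: write(P2, v3, 159). refcount(pp3)=4>1 -> COPY to pp4. 5 ppages; refcounts: pp0:4 pp1:4 pp2:4 pp3:3 pp4:1
Op 7: read(P2, v1) -> 34. No state change.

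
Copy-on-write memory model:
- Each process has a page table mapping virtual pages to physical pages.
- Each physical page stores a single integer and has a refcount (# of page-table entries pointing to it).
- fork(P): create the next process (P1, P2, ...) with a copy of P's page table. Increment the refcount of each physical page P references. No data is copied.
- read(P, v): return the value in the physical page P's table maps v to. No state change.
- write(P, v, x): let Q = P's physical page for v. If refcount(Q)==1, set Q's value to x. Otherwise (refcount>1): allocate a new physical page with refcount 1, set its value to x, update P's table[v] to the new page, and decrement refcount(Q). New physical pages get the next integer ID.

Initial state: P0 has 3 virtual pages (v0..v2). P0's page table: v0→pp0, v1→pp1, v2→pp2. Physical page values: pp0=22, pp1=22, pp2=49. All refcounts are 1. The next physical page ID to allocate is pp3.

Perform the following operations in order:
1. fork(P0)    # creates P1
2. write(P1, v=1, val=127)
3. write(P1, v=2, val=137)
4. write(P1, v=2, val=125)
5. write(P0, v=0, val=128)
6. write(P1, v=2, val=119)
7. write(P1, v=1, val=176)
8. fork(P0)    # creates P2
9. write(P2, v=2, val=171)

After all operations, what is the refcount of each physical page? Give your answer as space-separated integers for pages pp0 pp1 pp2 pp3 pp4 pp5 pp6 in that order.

Op 1: fork(P0) -> P1. 3 ppages; refcounts: pp0:2 pp1:2 pp2:2
Op 2: write(P1, v1, 127). refcount(pp1)=2>1 -> COPY to pp3. 4 ppages; refcounts: pp0:2 pp1:1 pp2:2 pp3:1
Op 3: write(P1, v2, 137). refcount(pp2)=2>1 -> COPY to pp4. 5 ppages; refcounts: pp0:2 pp1:1 pp2:1 pp3:1 pp4:1
Op 4: write(P1, v2, 125). refcount(pp4)=1 -> write in place. 5 ppages; refcounts: pp0:2 pp1:1 pp2:1 pp3:1 pp4:1
Op 5: write(P0, v0, 128). refcount(pp0)=2>1 -> COPY to pp5. 6 ppages; refcounts: pp0:1 pp1:1 pp2:1 pp3:1 pp4:1 pp5:1
Op 6: write(P1, v2, 119). refcount(pp4)=1 -> write in place. 6 ppages; refcounts: pp0:1 pp1:1 pp2:1 pp3:1 pp4:1 pp5:1
Op 7: write(P1, v1, 176). refcount(pp3)=1 -> write in place. 6 ppages; refcounts: pp0:1 pp1:1 pp2:1 pp3:1 pp4:1 pp5:1
Op 8: fork(P0) -> P2. 6 ppages; refcounts: pp0:1 pp1:2 pp2:2 pp3:1 pp4:1 pp5:2
Op 9: write(P2, v2, 171). refcount(pp2)=2>1 -> COPY to pp6. 7 ppages; refcounts: pp0:1 pp1:2 pp2:1 pp3:1 pp4:1 pp5:2 pp6:1

Answer: 1 2 1 1 1 2 1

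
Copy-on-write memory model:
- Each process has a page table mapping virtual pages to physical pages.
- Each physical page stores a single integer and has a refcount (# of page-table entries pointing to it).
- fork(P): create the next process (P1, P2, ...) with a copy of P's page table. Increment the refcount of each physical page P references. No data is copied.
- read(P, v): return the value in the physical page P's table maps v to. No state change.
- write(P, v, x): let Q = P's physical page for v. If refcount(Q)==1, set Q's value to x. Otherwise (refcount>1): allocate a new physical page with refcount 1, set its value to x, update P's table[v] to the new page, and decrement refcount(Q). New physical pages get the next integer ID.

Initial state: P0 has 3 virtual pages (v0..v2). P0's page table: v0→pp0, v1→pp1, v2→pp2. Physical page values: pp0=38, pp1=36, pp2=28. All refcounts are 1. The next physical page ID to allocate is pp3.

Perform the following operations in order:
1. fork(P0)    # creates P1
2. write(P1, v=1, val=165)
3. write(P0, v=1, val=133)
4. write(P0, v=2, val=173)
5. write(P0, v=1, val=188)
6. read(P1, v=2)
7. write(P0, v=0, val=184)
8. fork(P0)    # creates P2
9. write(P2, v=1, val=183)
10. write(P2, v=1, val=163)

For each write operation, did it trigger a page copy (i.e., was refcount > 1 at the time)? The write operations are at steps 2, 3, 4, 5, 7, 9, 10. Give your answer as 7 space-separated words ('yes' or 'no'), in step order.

Op 1: fork(P0) -> P1. 3 ppages; refcounts: pp0:2 pp1:2 pp2:2
Op 2: write(P1, v1, 165). refcount(pp1)=2>1 -> COPY to pp3. 4 ppages; refcounts: pp0:2 pp1:1 pp2:2 pp3:1
Op 3: write(P0, v1, 133). refcount(pp1)=1 -> write in place. 4 ppages; refcounts: pp0:2 pp1:1 pp2:2 pp3:1
Op 4: write(P0, v2, 173). refcount(pp2)=2>1 -> COPY to pp4. 5 ppages; refcounts: pp0:2 pp1:1 pp2:1 pp3:1 pp4:1
Op 5: write(P0, v1, 188). refcount(pp1)=1 -> write in place. 5 ppages; refcounts: pp0:2 pp1:1 pp2:1 pp3:1 pp4:1
Op 6: read(P1, v2) -> 28. No state change.
Op 7: write(P0, v0, 184). refcount(pp0)=2>1 -> COPY to pp5. 6 ppages; refcounts: pp0:1 pp1:1 pp2:1 pp3:1 pp4:1 pp5:1
Op 8: fork(P0) -> P2. 6 ppages; refcounts: pp0:1 pp1:2 pp2:1 pp3:1 pp4:2 pp5:2
Op 9: write(P2, v1, 183). refcount(pp1)=2>1 -> COPY to pp6. 7 ppages; refcounts: pp0:1 pp1:1 pp2:1 pp3:1 pp4:2 pp5:2 pp6:1
Op 10: write(P2, v1, 163). refcount(pp6)=1 -> write in place. 7 ppages; refcounts: pp0:1 pp1:1 pp2:1 pp3:1 pp4:2 pp5:2 pp6:1

yes no yes no yes yes no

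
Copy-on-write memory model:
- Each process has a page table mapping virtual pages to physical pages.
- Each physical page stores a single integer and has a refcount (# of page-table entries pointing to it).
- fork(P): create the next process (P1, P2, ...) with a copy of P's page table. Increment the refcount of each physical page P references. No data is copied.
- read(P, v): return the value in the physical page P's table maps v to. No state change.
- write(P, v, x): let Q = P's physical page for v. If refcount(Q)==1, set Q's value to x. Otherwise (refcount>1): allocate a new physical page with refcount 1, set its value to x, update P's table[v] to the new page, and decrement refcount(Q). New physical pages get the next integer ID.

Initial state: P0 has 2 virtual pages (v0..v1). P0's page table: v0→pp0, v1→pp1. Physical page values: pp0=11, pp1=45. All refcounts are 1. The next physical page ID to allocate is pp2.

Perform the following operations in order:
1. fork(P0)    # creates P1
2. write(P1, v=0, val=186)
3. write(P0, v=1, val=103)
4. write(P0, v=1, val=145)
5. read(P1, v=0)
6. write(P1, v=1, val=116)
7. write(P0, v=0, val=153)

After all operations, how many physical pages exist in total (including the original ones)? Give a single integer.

Answer: 4

Derivation:
Op 1: fork(P0) -> P1. 2 ppages; refcounts: pp0:2 pp1:2
Op 2: write(P1, v0, 186). refcount(pp0)=2>1 -> COPY to pp2. 3 ppages; refcounts: pp0:1 pp1:2 pp2:1
Op 3: write(P0, v1, 103). refcount(pp1)=2>1 -> COPY to pp3. 4 ppages; refcounts: pp0:1 pp1:1 pp2:1 pp3:1
Op 4: write(P0, v1, 145). refcount(pp3)=1 -> write in place. 4 ppages; refcounts: pp0:1 pp1:1 pp2:1 pp3:1
Op 5: read(P1, v0) -> 186. No state change.
Op 6: write(P1, v1, 116). refcount(pp1)=1 -> write in place. 4 ppages; refcounts: pp0:1 pp1:1 pp2:1 pp3:1
Op 7: write(P0, v0, 153). refcount(pp0)=1 -> write in place. 4 ppages; refcounts: pp0:1 pp1:1 pp2:1 pp3:1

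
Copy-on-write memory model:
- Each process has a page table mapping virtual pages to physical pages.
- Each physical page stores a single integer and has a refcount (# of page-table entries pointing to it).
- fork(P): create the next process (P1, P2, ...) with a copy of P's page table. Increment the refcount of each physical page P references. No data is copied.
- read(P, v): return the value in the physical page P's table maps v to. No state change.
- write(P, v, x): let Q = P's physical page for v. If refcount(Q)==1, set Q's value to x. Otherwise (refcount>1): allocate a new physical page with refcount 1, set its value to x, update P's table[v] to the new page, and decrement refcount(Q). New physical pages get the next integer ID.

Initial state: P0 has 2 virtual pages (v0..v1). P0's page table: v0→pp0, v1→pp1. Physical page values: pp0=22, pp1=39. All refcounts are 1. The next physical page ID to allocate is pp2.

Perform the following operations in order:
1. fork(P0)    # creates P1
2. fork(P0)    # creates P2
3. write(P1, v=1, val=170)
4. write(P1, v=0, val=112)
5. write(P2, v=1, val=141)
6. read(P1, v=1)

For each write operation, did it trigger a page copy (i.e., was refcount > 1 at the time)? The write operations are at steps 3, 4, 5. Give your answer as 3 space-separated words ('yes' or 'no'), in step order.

Op 1: fork(P0) -> P1. 2 ppages; refcounts: pp0:2 pp1:2
Op 2: fork(P0) -> P2. 2 ppages; refcounts: pp0:3 pp1:3
Op 3: write(P1, v1, 170). refcount(pp1)=3>1 -> COPY to pp2. 3 ppages; refcounts: pp0:3 pp1:2 pp2:1
Op 4: write(P1, v0, 112). refcount(pp0)=3>1 -> COPY to pp3. 4 ppages; refcounts: pp0:2 pp1:2 pp2:1 pp3:1
Op 5: write(P2, v1, 141). refcount(pp1)=2>1 -> COPY to pp4. 5 ppages; refcounts: pp0:2 pp1:1 pp2:1 pp3:1 pp4:1
Op 6: read(P1, v1) -> 170. No state change.

yes yes yes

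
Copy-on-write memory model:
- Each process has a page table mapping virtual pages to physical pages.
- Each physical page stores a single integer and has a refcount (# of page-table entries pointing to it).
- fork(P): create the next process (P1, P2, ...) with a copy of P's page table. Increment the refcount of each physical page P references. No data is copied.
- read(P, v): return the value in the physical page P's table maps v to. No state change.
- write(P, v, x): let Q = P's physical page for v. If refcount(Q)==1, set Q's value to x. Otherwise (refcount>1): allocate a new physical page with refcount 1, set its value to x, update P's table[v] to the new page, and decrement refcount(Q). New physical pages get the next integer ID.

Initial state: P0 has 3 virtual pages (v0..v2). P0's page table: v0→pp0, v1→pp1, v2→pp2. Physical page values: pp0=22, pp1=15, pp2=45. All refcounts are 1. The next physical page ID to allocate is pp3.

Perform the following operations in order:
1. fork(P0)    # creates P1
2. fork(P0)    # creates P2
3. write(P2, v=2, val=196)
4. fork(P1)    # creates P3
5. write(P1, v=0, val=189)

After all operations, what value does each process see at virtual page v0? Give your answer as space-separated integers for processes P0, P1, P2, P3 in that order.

Op 1: fork(P0) -> P1. 3 ppages; refcounts: pp0:2 pp1:2 pp2:2
Op 2: fork(P0) -> P2. 3 ppages; refcounts: pp0:3 pp1:3 pp2:3
Op 3: write(P2, v2, 196). refcount(pp2)=3>1 -> COPY to pp3. 4 ppages; refcounts: pp0:3 pp1:3 pp2:2 pp3:1
Op 4: fork(P1) -> P3. 4 ppages; refcounts: pp0:4 pp1:4 pp2:3 pp3:1
Op 5: write(P1, v0, 189). refcount(pp0)=4>1 -> COPY to pp4. 5 ppages; refcounts: pp0:3 pp1:4 pp2:3 pp3:1 pp4:1
P0: v0 -> pp0 = 22
P1: v0 -> pp4 = 189
P2: v0 -> pp0 = 22
P3: v0 -> pp0 = 22

Answer: 22 189 22 22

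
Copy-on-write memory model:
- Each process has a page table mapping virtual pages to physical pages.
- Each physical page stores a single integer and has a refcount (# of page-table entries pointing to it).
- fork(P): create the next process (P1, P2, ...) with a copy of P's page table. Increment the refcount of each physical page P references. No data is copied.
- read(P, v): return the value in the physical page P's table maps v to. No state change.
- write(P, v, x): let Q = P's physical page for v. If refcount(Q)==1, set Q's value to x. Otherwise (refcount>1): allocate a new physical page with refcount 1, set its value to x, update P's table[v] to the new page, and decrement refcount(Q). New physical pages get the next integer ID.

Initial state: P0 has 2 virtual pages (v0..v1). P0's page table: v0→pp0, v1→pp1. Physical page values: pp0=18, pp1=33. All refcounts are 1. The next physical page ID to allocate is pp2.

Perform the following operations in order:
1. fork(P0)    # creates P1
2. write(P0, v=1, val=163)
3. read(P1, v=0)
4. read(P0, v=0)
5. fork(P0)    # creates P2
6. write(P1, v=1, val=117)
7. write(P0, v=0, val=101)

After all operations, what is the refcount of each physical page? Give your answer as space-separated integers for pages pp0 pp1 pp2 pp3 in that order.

Op 1: fork(P0) -> P1. 2 ppages; refcounts: pp0:2 pp1:2
Op 2: write(P0, v1, 163). refcount(pp1)=2>1 -> COPY to pp2. 3 ppages; refcounts: pp0:2 pp1:1 pp2:1
Op 3: read(P1, v0) -> 18. No state change.
Op 4: read(P0, v0) -> 18. No state change.
Op 5: fork(P0) -> P2. 3 ppages; refcounts: pp0:3 pp1:1 pp2:2
Op 6: write(P1, v1, 117). refcount(pp1)=1 -> write in place. 3 ppages; refcounts: pp0:3 pp1:1 pp2:2
Op 7: write(P0, v0, 101). refcount(pp0)=3>1 -> COPY to pp3. 4 ppages; refcounts: pp0:2 pp1:1 pp2:2 pp3:1

Answer: 2 1 2 1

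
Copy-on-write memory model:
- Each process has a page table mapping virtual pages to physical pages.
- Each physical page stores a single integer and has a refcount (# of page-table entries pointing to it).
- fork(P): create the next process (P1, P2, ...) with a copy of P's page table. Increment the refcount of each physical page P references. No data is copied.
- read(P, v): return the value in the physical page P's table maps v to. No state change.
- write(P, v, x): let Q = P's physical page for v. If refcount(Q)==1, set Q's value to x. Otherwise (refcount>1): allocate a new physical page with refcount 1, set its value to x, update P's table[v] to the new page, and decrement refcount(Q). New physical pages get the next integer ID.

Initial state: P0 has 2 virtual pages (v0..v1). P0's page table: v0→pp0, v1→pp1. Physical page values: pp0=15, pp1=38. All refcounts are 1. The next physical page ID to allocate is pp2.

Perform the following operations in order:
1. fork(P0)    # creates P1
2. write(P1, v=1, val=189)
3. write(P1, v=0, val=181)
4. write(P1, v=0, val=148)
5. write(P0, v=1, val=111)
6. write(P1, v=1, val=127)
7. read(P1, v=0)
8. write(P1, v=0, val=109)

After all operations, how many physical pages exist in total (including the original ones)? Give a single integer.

Op 1: fork(P0) -> P1. 2 ppages; refcounts: pp0:2 pp1:2
Op 2: write(P1, v1, 189). refcount(pp1)=2>1 -> COPY to pp2. 3 ppages; refcounts: pp0:2 pp1:1 pp2:1
Op 3: write(P1, v0, 181). refcount(pp0)=2>1 -> COPY to pp3. 4 ppages; refcounts: pp0:1 pp1:1 pp2:1 pp3:1
Op 4: write(P1, v0, 148). refcount(pp3)=1 -> write in place. 4 ppages; refcounts: pp0:1 pp1:1 pp2:1 pp3:1
Op 5: write(P0, v1, 111). refcount(pp1)=1 -> write in place. 4 ppages; refcounts: pp0:1 pp1:1 pp2:1 pp3:1
Op 6: write(P1, v1, 127). refcount(pp2)=1 -> write in place. 4 ppages; refcounts: pp0:1 pp1:1 pp2:1 pp3:1
Op 7: read(P1, v0) -> 148. No state change.
Op 8: write(P1, v0, 109). refcount(pp3)=1 -> write in place. 4 ppages; refcounts: pp0:1 pp1:1 pp2:1 pp3:1

Answer: 4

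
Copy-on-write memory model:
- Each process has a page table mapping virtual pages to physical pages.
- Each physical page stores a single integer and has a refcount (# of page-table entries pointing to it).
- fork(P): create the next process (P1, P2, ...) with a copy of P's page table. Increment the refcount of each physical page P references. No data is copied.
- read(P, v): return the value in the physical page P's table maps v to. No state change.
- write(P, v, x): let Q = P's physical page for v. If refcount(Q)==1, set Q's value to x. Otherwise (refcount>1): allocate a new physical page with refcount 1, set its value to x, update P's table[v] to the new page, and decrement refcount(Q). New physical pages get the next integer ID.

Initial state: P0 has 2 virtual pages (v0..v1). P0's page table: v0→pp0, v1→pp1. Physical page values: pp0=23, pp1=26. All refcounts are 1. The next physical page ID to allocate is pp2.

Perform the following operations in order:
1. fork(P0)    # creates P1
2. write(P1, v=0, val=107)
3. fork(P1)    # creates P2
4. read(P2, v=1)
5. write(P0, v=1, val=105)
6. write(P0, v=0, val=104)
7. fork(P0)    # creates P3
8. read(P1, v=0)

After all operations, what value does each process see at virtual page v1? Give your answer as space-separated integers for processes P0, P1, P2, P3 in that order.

Answer: 105 26 26 105

Derivation:
Op 1: fork(P0) -> P1. 2 ppages; refcounts: pp0:2 pp1:2
Op 2: write(P1, v0, 107). refcount(pp0)=2>1 -> COPY to pp2. 3 ppages; refcounts: pp0:1 pp1:2 pp2:1
Op 3: fork(P1) -> P2. 3 ppages; refcounts: pp0:1 pp1:3 pp2:2
Op 4: read(P2, v1) -> 26. No state change.
Op 5: write(P0, v1, 105). refcount(pp1)=3>1 -> COPY to pp3. 4 ppages; refcounts: pp0:1 pp1:2 pp2:2 pp3:1
Op 6: write(P0, v0, 104). refcount(pp0)=1 -> write in place. 4 ppages; refcounts: pp0:1 pp1:2 pp2:2 pp3:1
Op 7: fork(P0) -> P3. 4 ppages; refcounts: pp0:2 pp1:2 pp2:2 pp3:2
Op 8: read(P1, v0) -> 107. No state change.
P0: v1 -> pp3 = 105
P1: v1 -> pp1 = 26
P2: v1 -> pp1 = 26
P3: v1 -> pp3 = 105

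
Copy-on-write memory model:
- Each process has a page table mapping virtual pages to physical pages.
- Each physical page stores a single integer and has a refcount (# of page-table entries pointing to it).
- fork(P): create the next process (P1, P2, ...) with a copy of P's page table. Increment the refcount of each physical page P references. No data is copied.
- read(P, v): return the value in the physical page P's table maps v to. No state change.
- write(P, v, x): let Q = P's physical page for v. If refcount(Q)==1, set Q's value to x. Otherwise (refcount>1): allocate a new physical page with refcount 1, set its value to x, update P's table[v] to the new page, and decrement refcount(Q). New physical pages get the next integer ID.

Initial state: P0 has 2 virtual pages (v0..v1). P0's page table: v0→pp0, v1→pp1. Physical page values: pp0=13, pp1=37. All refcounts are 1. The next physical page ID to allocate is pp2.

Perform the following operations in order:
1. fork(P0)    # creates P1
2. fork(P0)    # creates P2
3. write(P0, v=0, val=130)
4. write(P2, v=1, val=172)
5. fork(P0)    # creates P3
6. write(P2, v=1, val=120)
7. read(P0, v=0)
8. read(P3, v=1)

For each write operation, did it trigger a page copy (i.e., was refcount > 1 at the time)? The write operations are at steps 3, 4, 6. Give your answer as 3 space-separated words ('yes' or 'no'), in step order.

Op 1: fork(P0) -> P1. 2 ppages; refcounts: pp0:2 pp1:2
Op 2: fork(P0) -> P2. 2 ppages; refcounts: pp0:3 pp1:3
Op 3: write(P0, v0, 130). refcount(pp0)=3>1 -> COPY to pp2. 3 ppages; refcounts: pp0:2 pp1:3 pp2:1
Op 4: write(P2, v1, 172). refcount(pp1)=3>1 -> COPY to pp3. 4 ppages; refcounts: pp0:2 pp1:2 pp2:1 pp3:1
Op 5: fork(P0) -> P3. 4 ppages; refcounts: pp0:2 pp1:3 pp2:2 pp3:1
Op 6: write(P2, v1, 120). refcount(pp3)=1 -> write in place. 4 ppages; refcounts: pp0:2 pp1:3 pp2:2 pp3:1
Op 7: read(P0, v0) -> 130. No state change.
Op 8: read(P3, v1) -> 37. No state change.

yes yes no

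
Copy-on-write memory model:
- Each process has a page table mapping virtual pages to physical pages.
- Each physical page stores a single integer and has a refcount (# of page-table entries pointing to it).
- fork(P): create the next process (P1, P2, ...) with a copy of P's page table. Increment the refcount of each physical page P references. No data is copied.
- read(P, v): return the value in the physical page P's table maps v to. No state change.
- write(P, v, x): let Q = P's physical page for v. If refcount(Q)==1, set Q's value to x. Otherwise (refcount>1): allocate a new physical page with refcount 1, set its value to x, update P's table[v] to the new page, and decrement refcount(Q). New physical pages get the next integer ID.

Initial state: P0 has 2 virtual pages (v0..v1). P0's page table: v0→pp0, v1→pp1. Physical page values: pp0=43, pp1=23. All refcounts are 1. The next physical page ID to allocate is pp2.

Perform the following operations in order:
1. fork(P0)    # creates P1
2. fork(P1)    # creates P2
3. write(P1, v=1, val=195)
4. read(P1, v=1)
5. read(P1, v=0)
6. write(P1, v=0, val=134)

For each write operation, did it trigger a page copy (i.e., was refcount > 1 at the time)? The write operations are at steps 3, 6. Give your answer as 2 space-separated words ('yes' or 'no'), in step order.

Op 1: fork(P0) -> P1. 2 ppages; refcounts: pp0:2 pp1:2
Op 2: fork(P1) -> P2. 2 ppages; refcounts: pp0:3 pp1:3
Op 3: write(P1, v1, 195). refcount(pp1)=3>1 -> COPY to pp2. 3 ppages; refcounts: pp0:3 pp1:2 pp2:1
Op 4: read(P1, v1) -> 195. No state change.
Op 5: read(P1, v0) -> 43. No state change.
Op 6: write(P1, v0, 134). refcount(pp0)=3>1 -> COPY to pp3. 4 ppages; refcounts: pp0:2 pp1:2 pp2:1 pp3:1

yes yes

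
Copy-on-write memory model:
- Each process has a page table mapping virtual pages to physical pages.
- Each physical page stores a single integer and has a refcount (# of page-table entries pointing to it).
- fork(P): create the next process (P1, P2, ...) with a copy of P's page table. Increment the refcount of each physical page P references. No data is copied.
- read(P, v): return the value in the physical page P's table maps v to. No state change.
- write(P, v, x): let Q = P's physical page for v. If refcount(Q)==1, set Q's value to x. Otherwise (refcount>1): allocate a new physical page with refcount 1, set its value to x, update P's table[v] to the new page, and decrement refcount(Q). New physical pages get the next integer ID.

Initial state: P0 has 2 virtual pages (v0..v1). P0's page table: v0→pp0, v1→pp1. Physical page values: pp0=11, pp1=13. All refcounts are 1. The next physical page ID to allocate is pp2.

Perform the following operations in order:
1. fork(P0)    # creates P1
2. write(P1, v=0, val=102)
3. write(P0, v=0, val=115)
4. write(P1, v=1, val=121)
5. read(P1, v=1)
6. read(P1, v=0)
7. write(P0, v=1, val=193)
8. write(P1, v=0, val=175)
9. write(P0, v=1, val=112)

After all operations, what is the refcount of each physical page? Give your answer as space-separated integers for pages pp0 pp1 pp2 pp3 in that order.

Answer: 1 1 1 1

Derivation:
Op 1: fork(P0) -> P1. 2 ppages; refcounts: pp0:2 pp1:2
Op 2: write(P1, v0, 102). refcount(pp0)=2>1 -> COPY to pp2. 3 ppages; refcounts: pp0:1 pp1:2 pp2:1
Op 3: write(P0, v0, 115). refcount(pp0)=1 -> write in place. 3 ppages; refcounts: pp0:1 pp1:2 pp2:1
Op 4: write(P1, v1, 121). refcount(pp1)=2>1 -> COPY to pp3. 4 ppages; refcounts: pp0:1 pp1:1 pp2:1 pp3:1
Op 5: read(P1, v1) -> 121. No state change.
Op 6: read(P1, v0) -> 102. No state change.
Op 7: write(P0, v1, 193). refcount(pp1)=1 -> write in place. 4 ppages; refcounts: pp0:1 pp1:1 pp2:1 pp3:1
Op 8: write(P1, v0, 175). refcount(pp2)=1 -> write in place. 4 ppages; refcounts: pp0:1 pp1:1 pp2:1 pp3:1
Op 9: write(P0, v1, 112). refcount(pp1)=1 -> write in place. 4 ppages; refcounts: pp0:1 pp1:1 pp2:1 pp3:1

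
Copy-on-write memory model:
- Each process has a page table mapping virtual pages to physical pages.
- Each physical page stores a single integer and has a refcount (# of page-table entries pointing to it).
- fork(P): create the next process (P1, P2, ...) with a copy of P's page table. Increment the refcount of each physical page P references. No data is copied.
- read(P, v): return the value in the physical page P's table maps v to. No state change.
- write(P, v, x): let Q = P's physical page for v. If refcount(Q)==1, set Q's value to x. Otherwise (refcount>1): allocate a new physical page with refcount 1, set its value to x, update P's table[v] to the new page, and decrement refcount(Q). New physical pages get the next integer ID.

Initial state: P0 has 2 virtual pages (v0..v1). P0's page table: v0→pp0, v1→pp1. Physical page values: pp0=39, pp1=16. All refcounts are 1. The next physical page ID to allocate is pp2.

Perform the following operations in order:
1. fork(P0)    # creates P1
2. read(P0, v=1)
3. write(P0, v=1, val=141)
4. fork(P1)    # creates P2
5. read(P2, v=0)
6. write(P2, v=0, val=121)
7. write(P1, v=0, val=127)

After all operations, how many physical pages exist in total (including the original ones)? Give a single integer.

Answer: 5

Derivation:
Op 1: fork(P0) -> P1. 2 ppages; refcounts: pp0:2 pp1:2
Op 2: read(P0, v1) -> 16. No state change.
Op 3: write(P0, v1, 141). refcount(pp1)=2>1 -> COPY to pp2. 3 ppages; refcounts: pp0:2 pp1:1 pp2:1
Op 4: fork(P1) -> P2. 3 ppages; refcounts: pp0:3 pp1:2 pp2:1
Op 5: read(P2, v0) -> 39. No state change.
Op 6: write(P2, v0, 121). refcount(pp0)=3>1 -> COPY to pp3. 4 ppages; refcounts: pp0:2 pp1:2 pp2:1 pp3:1
Op 7: write(P1, v0, 127). refcount(pp0)=2>1 -> COPY to pp4. 5 ppages; refcounts: pp0:1 pp1:2 pp2:1 pp3:1 pp4:1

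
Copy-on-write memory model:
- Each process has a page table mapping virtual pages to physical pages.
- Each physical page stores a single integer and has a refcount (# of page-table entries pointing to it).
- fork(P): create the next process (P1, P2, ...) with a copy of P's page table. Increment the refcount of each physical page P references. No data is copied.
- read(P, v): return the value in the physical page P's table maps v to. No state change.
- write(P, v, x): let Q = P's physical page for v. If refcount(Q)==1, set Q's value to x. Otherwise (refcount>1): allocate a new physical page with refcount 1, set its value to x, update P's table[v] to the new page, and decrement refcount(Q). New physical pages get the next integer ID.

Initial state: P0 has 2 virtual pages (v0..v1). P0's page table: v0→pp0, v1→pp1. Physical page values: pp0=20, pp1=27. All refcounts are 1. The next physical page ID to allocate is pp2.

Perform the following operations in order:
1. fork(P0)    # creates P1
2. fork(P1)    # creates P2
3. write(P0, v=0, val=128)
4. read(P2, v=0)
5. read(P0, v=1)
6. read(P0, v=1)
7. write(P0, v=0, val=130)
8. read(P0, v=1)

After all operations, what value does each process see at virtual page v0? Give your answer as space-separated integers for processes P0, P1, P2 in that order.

Answer: 130 20 20

Derivation:
Op 1: fork(P0) -> P1. 2 ppages; refcounts: pp0:2 pp1:2
Op 2: fork(P1) -> P2. 2 ppages; refcounts: pp0:3 pp1:3
Op 3: write(P0, v0, 128). refcount(pp0)=3>1 -> COPY to pp2. 3 ppages; refcounts: pp0:2 pp1:3 pp2:1
Op 4: read(P2, v0) -> 20. No state change.
Op 5: read(P0, v1) -> 27. No state change.
Op 6: read(P0, v1) -> 27. No state change.
Op 7: write(P0, v0, 130). refcount(pp2)=1 -> write in place. 3 ppages; refcounts: pp0:2 pp1:3 pp2:1
Op 8: read(P0, v1) -> 27. No state change.
P0: v0 -> pp2 = 130
P1: v0 -> pp0 = 20
P2: v0 -> pp0 = 20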